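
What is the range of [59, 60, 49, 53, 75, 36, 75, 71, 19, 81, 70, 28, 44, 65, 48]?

62

Step 1: Identify the maximum value: max = 81
Step 2: Identify the minimum value: min = 19
Step 3: Range = max - min = 81 - 19 = 62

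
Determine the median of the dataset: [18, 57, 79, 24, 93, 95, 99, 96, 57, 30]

68

Step 1: Sort the data in ascending order: [18, 24, 30, 57, 57, 79, 93, 95, 96, 99]
Step 2: The number of values is n = 10.
Step 3: Since n is even, the median is the average of positions 5 and 6:
  Median = (57 + 79) / 2 = 68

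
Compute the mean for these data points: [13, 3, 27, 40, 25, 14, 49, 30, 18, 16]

23.5

Step 1: Sum all values: 13 + 3 + 27 + 40 + 25 + 14 + 49 + 30 + 18 + 16 = 235
Step 2: Count the number of values: n = 10
Step 3: Mean = sum / n = 235 / 10 = 23.5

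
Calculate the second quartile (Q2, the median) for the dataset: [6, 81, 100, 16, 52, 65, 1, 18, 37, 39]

38

Step 1: Sort the data: [1, 6, 16, 18, 37, 39, 52, 65, 81, 100]
Step 2: n = 10
Step 3: Q2 is the median. Since n is even, it is the average of the values at positions 5 and 6:
  Q2 = (37 + 39) / 2 = 38
Step 4: Q2 = 38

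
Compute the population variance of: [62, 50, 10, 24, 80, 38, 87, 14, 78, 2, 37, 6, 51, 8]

815.352

Step 1: Compute the mean: (62 + 50 + 10 + 24 + 80 + 38 + 87 + 14 + 78 + 2 + 37 + 6 + 51 + 8) / 14 = 39.0714
Step 2: Compute squared deviations from the mean:
  (62 - 39.0714)^2 = 525.7194
  (50 - 39.0714)^2 = 119.4337
  (10 - 39.0714)^2 = 845.148
  (24 - 39.0714)^2 = 227.148
  (80 - 39.0714)^2 = 1675.148
  (38 - 39.0714)^2 = 1.148
  (87 - 39.0714)^2 = 2297.148
  (14 - 39.0714)^2 = 628.5765
  (78 - 39.0714)^2 = 1515.4337
  (2 - 39.0714)^2 = 1374.2908
  (37 - 39.0714)^2 = 4.2908
  (6 - 39.0714)^2 = 1093.7194
  (51 - 39.0714)^2 = 142.2908
  (8 - 39.0714)^2 = 965.4337
Step 3: Sum of squared deviations = 11414.9286
Step 4: Population variance = 11414.9286 / 14 = 815.352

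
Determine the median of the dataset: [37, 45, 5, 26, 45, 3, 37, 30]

33.5

Step 1: Sort the data in ascending order: [3, 5, 26, 30, 37, 37, 45, 45]
Step 2: The number of values is n = 8.
Step 3: Since n is even, the median is the average of positions 4 and 5:
  Median = (30 + 37) / 2 = 33.5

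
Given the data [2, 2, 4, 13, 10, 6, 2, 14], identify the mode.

2

Step 1: Count the frequency of each value:
  2: appears 3 time(s)
  4: appears 1 time(s)
  6: appears 1 time(s)
  10: appears 1 time(s)
  13: appears 1 time(s)
  14: appears 1 time(s)
Step 2: The value 2 appears most frequently (3 times).
Step 3: Mode = 2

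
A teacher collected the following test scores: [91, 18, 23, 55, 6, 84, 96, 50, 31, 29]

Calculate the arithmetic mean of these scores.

48.3

Step 1: Sum all values: 91 + 18 + 23 + 55 + 6 + 84 + 96 + 50 + 31 + 29 = 483
Step 2: Count the number of values: n = 10
Step 3: Mean = sum / n = 483 / 10 = 48.3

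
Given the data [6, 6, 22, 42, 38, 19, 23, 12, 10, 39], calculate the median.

20.5

Step 1: Sort the data in ascending order: [6, 6, 10, 12, 19, 22, 23, 38, 39, 42]
Step 2: The number of values is n = 10.
Step 3: Since n is even, the median is the average of positions 5 and 6:
  Median = (19 + 22) / 2 = 20.5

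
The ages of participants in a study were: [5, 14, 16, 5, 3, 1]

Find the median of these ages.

5

Step 1: Sort the data in ascending order: [1, 3, 5, 5, 14, 16]
Step 2: The number of values is n = 6.
Step 3: Since n is even, the median is the average of positions 3 and 4:
  Median = (5 + 5) / 2 = 5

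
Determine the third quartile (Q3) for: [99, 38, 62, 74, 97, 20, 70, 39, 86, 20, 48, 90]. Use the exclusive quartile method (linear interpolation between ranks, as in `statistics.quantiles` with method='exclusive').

89

Step 1: Sort the data: [20, 20, 38, 39, 48, 62, 70, 74, 86, 90, 97, 99]
Step 2: n = 12
Step 3: Using the exclusive quartile method:
  Q1 = 38.25
  Q2 (median) = 66
  Q3 = 89
  IQR = Q3 - Q1 = 89 - 38.25 = 50.75
Step 4: Q3 = 89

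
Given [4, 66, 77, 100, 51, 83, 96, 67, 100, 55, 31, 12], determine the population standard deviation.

31.2859

Step 1: Compute the mean: 61.8333
Step 2: Sum of squared deviations from the mean: 11745.6667
Step 3: Population variance = 11745.6667 / 12 = 978.8056
Step 4: Standard deviation = sqrt(978.8056) = 31.2859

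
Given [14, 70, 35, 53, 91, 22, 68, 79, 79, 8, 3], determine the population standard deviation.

30.6041

Step 1: Compute the mean: 47.4545
Step 2: Sum of squared deviations from the mean: 10302.7273
Step 3: Population variance = 10302.7273 / 11 = 936.6116
Step 4: Standard deviation = sqrt(936.6116) = 30.6041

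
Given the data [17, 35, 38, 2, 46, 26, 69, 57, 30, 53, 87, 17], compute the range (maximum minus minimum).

85

Step 1: Identify the maximum value: max = 87
Step 2: Identify the minimum value: min = 2
Step 3: Range = max - min = 87 - 2 = 85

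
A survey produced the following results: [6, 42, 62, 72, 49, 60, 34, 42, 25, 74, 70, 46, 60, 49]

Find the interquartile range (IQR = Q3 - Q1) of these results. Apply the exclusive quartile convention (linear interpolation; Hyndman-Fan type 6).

24

Step 1: Sort the data: [6, 25, 34, 42, 42, 46, 49, 49, 60, 60, 62, 70, 72, 74]
Step 2: n = 14
Step 3: Using the exclusive quartile method:
  Q1 = 40
  Q2 (median) = 49
  Q3 = 64
  IQR = Q3 - Q1 = 64 - 40 = 24
Step 4: IQR = 24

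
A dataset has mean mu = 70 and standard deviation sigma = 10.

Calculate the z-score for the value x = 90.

2

Step 1: Recall the z-score formula: z = (x - mu) / sigma
Step 2: Substitute values: z = (90 - 70) / 10
Step 3: z = 20 / 10 = 2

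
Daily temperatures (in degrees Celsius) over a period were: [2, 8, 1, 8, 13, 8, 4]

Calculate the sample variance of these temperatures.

17.5714

Step 1: Compute the mean: (2 + 8 + 1 + 8 + 13 + 8 + 4) / 7 = 6.2857
Step 2: Compute squared deviations from the mean:
  (2 - 6.2857)^2 = 18.3673
  (8 - 6.2857)^2 = 2.9388
  (1 - 6.2857)^2 = 27.9388
  (8 - 6.2857)^2 = 2.9388
  (13 - 6.2857)^2 = 45.0816
  (8 - 6.2857)^2 = 2.9388
  (4 - 6.2857)^2 = 5.2245
Step 3: Sum of squared deviations = 105.4286
Step 4: Sample variance = 105.4286 / 6 = 17.5714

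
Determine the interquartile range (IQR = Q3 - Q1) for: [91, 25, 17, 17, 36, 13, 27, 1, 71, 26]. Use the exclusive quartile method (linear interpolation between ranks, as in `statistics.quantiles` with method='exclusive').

28.75

Step 1: Sort the data: [1, 13, 17, 17, 25, 26, 27, 36, 71, 91]
Step 2: n = 10
Step 3: Using the exclusive quartile method:
  Q1 = 16
  Q2 (median) = 25.5
  Q3 = 44.75
  IQR = Q3 - Q1 = 44.75 - 16 = 28.75
Step 4: IQR = 28.75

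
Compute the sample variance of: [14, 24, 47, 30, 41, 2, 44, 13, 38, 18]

232.7667

Step 1: Compute the mean: (14 + 24 + 47 + 30 + 41 + 2 + 44 + 13 + 38 + 18) / 10 = 27.1
Step 2: Compute squared deviations from the mean:
  (14 - 27.1)^2 = 171.61
  (24 - 27.1)^2 = 9.61
  (47 - 27.1)^2 = 396.01
  (30 - 27.1)^2 = 8.41
  (41 - 27.1)^2 = 193.21
  (2 - 27.1)^2 = 630.01
  (44 - 27.1)^2 = 285.61
  (13 - 27.1)^2 = 198.81
  (38 - 27.1)^2 = 118.81
  (18 - 27.1)^2 = 82.81
Step 3: Sum of squared deviations = 2094.9
Step 4: Sample variance = 2094.9 / 9 = 232.7667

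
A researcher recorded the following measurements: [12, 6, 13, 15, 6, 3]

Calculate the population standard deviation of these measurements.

4.3748

Step 1: Compute the mean: 9.1667
Step 2: Sum of squared deviations from the mean: 114.8333
Step 3: Population variance = 114.8333 / 6 = 19.1389
Step 4: Standard deviation = sqrt(19.1389) = 4.3748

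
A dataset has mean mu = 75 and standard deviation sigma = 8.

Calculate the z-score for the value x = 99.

3

Step 1: Recall the z-score formula: z = (x - mu) / sigma
Step 2: Substitute values: z = (99 - 75) / 8
Step 3: z = 24 / 8 = 3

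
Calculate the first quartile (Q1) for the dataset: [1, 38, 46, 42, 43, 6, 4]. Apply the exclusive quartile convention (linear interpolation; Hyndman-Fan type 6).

4

Step 1: Sort the data: [1, 4, 6, 38, 42, 43, 46]
Step 2: n = 7
Step 3: Using the exclusive quartile method:
  Q1 = 4
  Q2 (median) = 38
  Q3 = 43
  IQR = Q3 - Q1 = 43 - 4 = 39
Step 4: Q1 = 4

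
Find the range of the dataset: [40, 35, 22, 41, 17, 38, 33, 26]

24

Step 1: Identify the maximum value: max = 41
Step 2: Identify the minimum value: min = 17
Step 3: Range = max - min = 41 - 17 = 24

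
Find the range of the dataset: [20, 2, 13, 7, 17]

18

Step 1: Identify the maximum value: max = 20
Step 2: Identify the minimum value: min = 2
Step 3: Range = max - min = 20 - 2 = 18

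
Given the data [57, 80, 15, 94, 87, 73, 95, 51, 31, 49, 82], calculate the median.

73

Step 1: Sort the data in ascending order: [15, 31, 49, 51, 57, 73, 80, 82, 87, 94, 95]
Step 2: The number of values is n = 11.
Step 3: Since n is odd, the median is the middle value at position 6: 73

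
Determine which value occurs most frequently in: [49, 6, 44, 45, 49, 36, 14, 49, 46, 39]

49

Step 1: Count the frequency of each value:
  6: appears 1 time(s)
  14: appears 1 time(s)
  36: appears 1 time(s)
  39: appears 1 time(s)
  44: appears 1 time(s)
  45: appears 1 time(s)
  46: appears 1 time(s)
  49: appears 3 time(s)
Step 2: The value 49 appears most frequently (3 times).
Step 3: Mode = 49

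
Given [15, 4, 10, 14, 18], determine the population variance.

23.36

Step 1: Compute the mean: (15 + 4 + 10 + 14 + 18) / 5 = 12.2
Step 2: Compute squared deviations from the mean:
  (15 - 12.2)^2 = 7.84
  (4 - 12.2)^2 = 67.24
  (10 - 12.2)^2 = 4.84
  (14 - 12.2)^2 = 3.24
  (18 - 12.2)^2 = 33.64
Step 3: Sum of squared deviations = 116.8
Step 4: Population variance = 116.8 / 5 = 23.36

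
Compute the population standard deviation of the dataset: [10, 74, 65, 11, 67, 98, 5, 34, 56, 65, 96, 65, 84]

30.4602

Step 1: Compute the mean: 56.1538
Step 2: Sum of squared deviations from the mean: 12061.6923
Step 3: Population variance = 12061.6923 / 13 = 927.8225
Step 4: Standard deviation = sqrt(927.8225) = 30.4602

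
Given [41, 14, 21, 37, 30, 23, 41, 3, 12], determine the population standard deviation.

12.7976

Step 1: Compute the mean: 24.6667
Step 2: Sum of squared deviations from the mean: 1474
Step 3: Population variance = 1474 / 9 = 163.7778
Step 4: Standard deviation = sqrt(163.7778) = 12.7976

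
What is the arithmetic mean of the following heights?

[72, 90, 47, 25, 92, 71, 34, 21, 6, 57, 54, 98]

55.5833

Step 1: Sum all values: 72 + 90 + 47 + 25 + 92 + 71 + 34 + 21 + 6 + 57 + 54 + 98 = 667
Step 2: Count the number of values: n = 12
Step 3: Mean = sum / n = 667 / 12 = 55.5833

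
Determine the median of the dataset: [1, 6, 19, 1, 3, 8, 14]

6

Step 1: Sort the data in ascending order: [1, 1, 3, 6, 8, 14, 19]
Step 2: The number of values is n = 7.
Step 3: Since n is odd, the median is the middle value at position 4: 6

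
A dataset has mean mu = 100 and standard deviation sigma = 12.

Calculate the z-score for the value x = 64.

-3

Step 1: Recall the z-score formula: z = (x - mu) / sigma
Step 2: Substitute values: z = (64 - 100) / 12
Step 3: z = -36 / 12 = -3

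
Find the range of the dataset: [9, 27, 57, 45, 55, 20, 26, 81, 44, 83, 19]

74

Step 1: Identify the maximum value: max = 83
Step 2: Identify the minimum value: min = 9
Step 3: Range = max - min = 83 - 9 = 74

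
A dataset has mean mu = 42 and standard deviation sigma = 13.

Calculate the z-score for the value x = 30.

-0.9231

Step 1: Recall the z-score formula: z = (x - mu) / sigma
Step 2: Substitute values: z = (30 - 42) / 13
Step 3: z = -12 / 13 = -0.9231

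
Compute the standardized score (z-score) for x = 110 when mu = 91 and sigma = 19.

1

Step 1: Recall the z-score formula: z = (x - mu) / sigma
Step 2: Substitute values: z = (110 - 91) / 19
Step 3: z = 19 / 19 = 1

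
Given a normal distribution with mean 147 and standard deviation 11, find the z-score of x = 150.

0.2727

Step 1: Recall the z-score formula: z = (x - mu) / sigma
Step 2: Substitute values: z = (150 - 147) / 11
Step 3: z = 3 / 11 = 0.2727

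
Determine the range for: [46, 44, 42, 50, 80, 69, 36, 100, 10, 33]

90

Step 1: Identify the maximum value: max = 100
Step 2: Identify the minimum value: min = 10
Step 3: Range = max - min = 100 - 10 = 90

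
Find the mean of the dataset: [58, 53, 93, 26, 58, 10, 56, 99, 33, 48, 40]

52.1818

Step 1: Sum all values: 58 + 53 + 93 + 26 + 58 + 10 + 56 + 99 + 33 + 48 + 40 = 574
Step 2: Count the number of values: n = 11
Step 3: Mean = sum / n = 574 / 11 = 52.1818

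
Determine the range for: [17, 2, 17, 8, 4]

15

Step 1: Identify the maximum value: max = 17
Step 2: Identify the minimum value: min = 2
Step 3: Range = max - min = 17 - 2 = 15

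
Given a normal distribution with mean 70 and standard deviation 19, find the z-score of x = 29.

-2.1579

Step 1: Recall the z-score formula: z = (x - mu) / sigma
Step 2: Substitute values: z = (29 - 70) / 19
Step 3: z = -41 / 19 = -2.1579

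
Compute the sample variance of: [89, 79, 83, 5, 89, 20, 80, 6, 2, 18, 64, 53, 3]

1350.6026

Step 1: Compute the mean: (89 + 79 + 83 + 5 + 89 + 20 + 80 + 6 + 2 + 18 + 64 + 53 + 3) / 13 = 45.4615
Step 2: Compute squared deviations from the mean:
  (89 - 45.4615)^2 = 1895.5976
  (79 - 45.4615)^2 = 1124.8284
  (83 - 45.4615)^2 = 1409.1361
  (5 - 45.4615)^2 = 1637.1361
  (89 - 45.4615)^2 = 1895.5976
  (20 - 45.4615)^2 = 648.2899
  (80 - 45.4615)^2 = 1192.9053
  (6 - 45.4615)^2 = 1557.213
  (2 - 45.4615)^2 = 1888.9053
  (18 - 45.4615)^2 = 754.1361
  (64 - 45.4615)^2 = 343.6746
  (53 - 45.4615)^2 = 56.8284
  (3 - 45.4615)^2 = 1802.9822
Step 3: Sum of squared deviations = 16207.2308
Step 4: Sample variance = 16207.2308 / 12 = 1350.6026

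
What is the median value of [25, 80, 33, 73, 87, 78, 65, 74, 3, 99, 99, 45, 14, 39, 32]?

65

Step 1: Sort the data in ascending order: [3, 14, 25, 32, 33, 39, 45, 65, 73, 74, 78, 80, 87, 99, 99]
Step 2: The number of values is n = 15.
Step 3: Since n is odd, the median is the middle value at position 8: 65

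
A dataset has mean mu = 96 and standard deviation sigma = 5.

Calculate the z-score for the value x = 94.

-0.4

Step 1: Recall the z-score formula: z = (x - mu) / sigma
Step 2: Substitute values: z = (94 - 96) / 5
Step 3: z = -2 / 5 = -0.4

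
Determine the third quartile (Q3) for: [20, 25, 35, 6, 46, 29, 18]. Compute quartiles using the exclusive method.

35

Step 1: Sort the data: [6, 18, 20, 25, 29, 35, 46]
Step 2: n = 7
Step 3: Using the exclusive quartile method:
  Q1 = 18
  Q2 (median) = 25
  Q3 = 35
  IQR = Q3 - Q1 = 35 - 18 = 17
Step 4: Q3 = 35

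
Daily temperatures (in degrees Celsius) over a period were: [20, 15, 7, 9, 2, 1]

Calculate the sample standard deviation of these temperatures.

7.4027

Step 1: Compute the mean: 9
Step 2: Sum of squared deviations from the mean: 274
Step 3: Sample variance = 274 / 5 = 54.8
Step 4: Standard deviation = sqrt(54.8) = 7.4027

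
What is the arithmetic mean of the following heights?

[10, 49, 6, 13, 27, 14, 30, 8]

19.625

Step 1: Sum all values: 10 + 49 + 6 + 13 + 27 + 14 + 30 + 8 = 157
Step 2: Count the number of values: n = 8
Step 3: Mean = sum / n = 157 / 8 = 19.625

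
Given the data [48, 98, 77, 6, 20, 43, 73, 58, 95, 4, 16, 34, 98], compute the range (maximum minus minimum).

94

Step 1: Identify the maximum value: max = 98
Step 2: Identify the minimum value: min = 4
Step 3: Range = max - min = 98 - 4 = 94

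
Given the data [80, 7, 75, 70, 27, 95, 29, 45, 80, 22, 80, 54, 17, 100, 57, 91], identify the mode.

80

Step 1: Count the frequency of each value:
  7: appears 1 time(s)
  17: appears 1 time(s)
  22: appears 1 time(s)
  27: appears 1 time(s)
  29: appears 1 time(s)
  45: appears 1 time(s)
  54: appears 1 time(s)
  57: appears 1 time(s)
  70: appears 1 time(s)
  75: appears 1 time(s)
  80: appears 3 time(s)
  91: appears 1 time(s)
  95: appears 1 time(s)
  100: appears 1 time(s)
Step 2: The value 80 appears most frequently (3 times).
Step 3: Mode = 80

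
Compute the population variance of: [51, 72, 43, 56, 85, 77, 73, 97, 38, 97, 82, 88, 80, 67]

327.4082

Step 1: Compute the mean: (51 + 72 + 43 + 56 + 85 + 77 + 73 + 97 + 38 + 97 + 82 + 88 + 80 + 67) / 14 = 71.8571
Step 2: Compute squared deviations from the mean:
  (51 - 71.8571)^2 = 435.0204
  (72 - 71.8571)^2 = 0.0204
  (43 - 71.8571)^2 = 832.7347
  (56 - 71.8571)^2 = 251.449
  (85 - 71.8571)^2 = 172.7347
  (77 - 71.8571)^2 = 26.449
  (73 - 71.8571)^2 = 1.3061
  (97 - 71.8571)^2 = 632.1633
  (38 - 71.8571)^2 = 1146.3061
  (97 - 71.8571)^2 = 632.1633
  (82 - 71.8571)^2 = 102.8776
  (88 - 71.8571)^2 = 260.5918
  (80 - 71.8571)^2 = 66.3061
  (67 - 71.8571)^2 = 23.5918
Step 3: Sum of squared deviations = 4583.7143
Step 4: Population variance = 4583.7143 / 14 = 327.4082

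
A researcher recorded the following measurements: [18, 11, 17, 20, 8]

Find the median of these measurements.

17

Step 1: Sort the data in ascending order: [8, 11, 17, 18, 20]
Step 2: The number of values is n = 5.
Step 3: Since n is odd, the median is the middle value at position 3: 17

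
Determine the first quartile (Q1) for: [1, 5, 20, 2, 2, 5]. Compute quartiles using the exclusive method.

1.75

Step 1: Sort the data: [1, 2, 2, 5, 5, 20]
Step 2: n = 6
Step 3: Using the exclusive quartile method:
  Q1 = 1.75
  Q2 (median) = 3.5
  Q3 = 8.75
  IQR = Q3 - Q1 = 8.75 - 1.75 = 7
Step 4: Q1 = 1.75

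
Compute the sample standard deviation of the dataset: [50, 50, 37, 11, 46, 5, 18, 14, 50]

18.9656

Step 1: Compute the mean: 31.2222
Step 2: Sum of squared deviations from the mean: 2877.5556
Step 3: Sample variance = 2877.5556 / 8 = 359.6944
Step 4: Standard deviation = sqrt(359.6944) = 18.9656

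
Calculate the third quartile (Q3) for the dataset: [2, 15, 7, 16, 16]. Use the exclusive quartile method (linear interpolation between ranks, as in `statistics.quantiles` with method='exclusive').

16

Step 1: Sort the data: [2, 7, 15, 16, 16]
Step 2: n = 5
Step 3: Using the exclusive quartile method:
  Q1 = 4.5
  Q2 (median) = 15
  Q3 = 16
  IQR = Q3 - Q1 = 16 - 4.5 = 11.5
Step 4: Q3 = 16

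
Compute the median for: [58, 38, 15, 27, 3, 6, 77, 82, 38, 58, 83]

38

Step 1: Sort the data in ascending order: [3, 6, 15, 27, 38, 38, 58, 58, 77, 82, 83]
Step 2: The number of values is n = 11.
Step 3: Since n is odd, the median is the middle value at position 6: 38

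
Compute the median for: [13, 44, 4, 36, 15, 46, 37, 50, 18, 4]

27

Step 1: Sort the data in ascending order: [4, 4, 13, 15, 18, 36, 37, 44, 46, 50]
Step 2: The number of values is n = 10.
Step 3: Since n is even, the median is the average of positions 5 and 6:
  Median = (18 + 36) / 2 = 27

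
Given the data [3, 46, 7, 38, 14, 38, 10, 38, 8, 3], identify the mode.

38

Step 1: Count the frequency of each value:
  3: appears 2 time(s)
  7: appears 1 time(s)
  8: appears 1 time(s)
  10: appears 1 time(s)
  14: appears 1 time(s)
  38: appears 3 time(s)
  46: appears 1 time(s)
Step 2: The value 38 appears most frequently (3 times).
Step 3: Mode = 38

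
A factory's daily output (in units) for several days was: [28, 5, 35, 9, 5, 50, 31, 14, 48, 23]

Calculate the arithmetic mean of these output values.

24.8

Step 1: Sum all values: 28 + 5 + 35 + 9 + 5 + 50 + 31 + 14 + 48 + 23 = 248
Step 2: Count the number of values: n = 10
Step 3: Mean = sum / n = 248 / 10 = 24.8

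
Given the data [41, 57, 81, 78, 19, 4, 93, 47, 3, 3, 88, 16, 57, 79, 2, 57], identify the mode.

57

Step 1: Count the frequency of each value:
  2: appears 1 time(s)
  3: appears 2 time(s)
  4: appears 1 time(s)
  16: appears 1 time(s)
  19: appears 1 time(s)
  41: appears 1 time(s)
  47: appears 1 time(s)
  57: appears 3 time(s)
  78: appears 1 time(s)
  79: appears 1 time(s)
  81: appears 1 time(s)
  88: appears 1 time(s)
  93: appears 1 time(s)
Step 2: The value 57 appears most frequently (3 times).
Step 3: Mode = 57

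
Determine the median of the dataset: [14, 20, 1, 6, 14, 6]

10

Step 1: Sort the data in ascending order: [1, 6, 6, 14, 14, 20]
Step 2: The number of values is n = 6.
Step 3: Since n is even, the median is the average of positions 3 and 4:
  Median = (6 + 14) / 2 = 10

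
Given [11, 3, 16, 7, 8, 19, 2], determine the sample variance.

40.2857

Step 1: Compute the mean: (11 + 3 + 16 + 7 + 8 + 19 + 2) / 7 = 9.4286
Step 2: Compute squared deviations from the mean:
  (11 - 9.4286)^2 = 2.4694
  (3 - 9.4286)^2 = 41.3265
  (16 - 9.4286)^2 = 43.1837
  (7 - 9.4286)^2 = 5.898
  (8 - 9.4286)^2 = 2.0408
  (19 - 9.4286)^2 = 91.6122
  (2 - 9.4286)^2 = 55.1837
Step 3: Sum of squared deviations = 241.7143
Step 4: Sample variance = 241.7143 / 6 = 40.2857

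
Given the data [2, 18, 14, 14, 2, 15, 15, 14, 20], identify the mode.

14

Step 1: Count the frequency of each value:
  2: appears 2 time(s)
  14: appears 3 time(s)
  15: appears 2 time(s)
  18: appears 1 time(s)
  20: appears 1 time(s)
Step 2: The value 14 appears most frequently (3 times).
Step 3: Mode = 14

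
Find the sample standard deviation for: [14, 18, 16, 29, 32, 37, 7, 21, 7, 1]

11.7265

Step 1: Compute the mean: 18.2
Step 2: Sum of squared deviations from the mean: 1237.6
Step 3: Sample variance = 1237.6 / 9 = 137.5111
Step 4: Standard deviation = sqrt(137.5111) = 11.7265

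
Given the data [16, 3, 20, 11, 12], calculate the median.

12

Step 1: Sort the data in ascending order: [3, 11, 12, 16, 20]
Step 2: The number of values is n = 5.
Step 3: Since n is odd, the median is the middle value at position 3: 12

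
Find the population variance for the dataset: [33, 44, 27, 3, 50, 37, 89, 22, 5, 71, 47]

605.3554

Step 1: Compute the mean: (33 + 44 + 27 + 3 + 50 + 37 + 89 + 22 + 5 + 71 + 47) / 11 = 38.9091
Step 2: Compute squared deviations from the mean:
  (33 - 38.9091)^2 = 34.9174
  (44 - 38.9091)^2 = 25.9174
  (27 - 38.9091)^2 = 141.8264
  (3 - 38.9091)^2 = 1289.4628
  (50 - 38.9091)^2 = 123.0083
  (37 - 38.9091)^2 = 3.6446
  (89 - 38.9091)^2 = 2509.0992
  (22 - 38.9091)^2 = 285.9174
  (5 - 38.9091)^2 = 1149.8264
  (71 - 38.9091)^2 = 1029.8264
  (47 - 38.9091)^2 = 65.4628
Step 3: Sum of squared deviations = 6658.9091
Step 4: Population variance = 6658.9091 / 11 = 605.3554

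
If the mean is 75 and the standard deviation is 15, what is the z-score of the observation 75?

0

Step 1: Recall the z-score formula: z = (x - mu) / sigma
Step 2: Substitute values: z = (75 - 75) / 15
Step 3: z = 0 / 15 = 0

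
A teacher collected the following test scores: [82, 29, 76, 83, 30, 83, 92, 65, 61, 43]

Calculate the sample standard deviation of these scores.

23.1046

Step 1: Compute the mean: 64.4
Step 2: Sum of squared deviations from the mean: 4804.4
Step 3: Sample variance = 4804.4 / 9 = 533.8222
Step 4: Standard deviation = sqrt(533.8222) = 23.1046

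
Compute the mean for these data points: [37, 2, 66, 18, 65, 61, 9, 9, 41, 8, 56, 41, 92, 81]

41.8571

Step 1: Sum all values: 37 + 2 + 66 + 18 + 65 + 61 + 9 + 9 + 41 + 8 + 56 + 41 + 92 + 81 = 586
Step 2: Count the number of values: n = 14
Step 3: Mean = sum / n = 586 / 14 = 41.8571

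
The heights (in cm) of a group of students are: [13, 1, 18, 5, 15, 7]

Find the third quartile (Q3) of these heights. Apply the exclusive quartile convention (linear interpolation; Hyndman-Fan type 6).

15.75

Step 1: Sort the data: [1, 5, 7, 13, 15, 18]
Step 2: n = 6
Step 3: Using the exclusive quartile method:
  Q1 = 4
  Q2 (median) = 10
  Q3 = 15.75
  IQR = Q3 - Q1 = 15.75 - 4 = 11.75
Step 4: Q3 = 15.75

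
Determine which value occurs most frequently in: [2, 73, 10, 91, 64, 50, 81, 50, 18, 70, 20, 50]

50

Step 1: Count the frequency of each value:
  2: appears 1 time(s)
  10: appears 1 time(s)
  18: appears 1 time(s)
  20: appears 1 time(s)
  50: appears 3 time(s)
  64: appears 1 time(s)
  70: appears 1 time(s)
  73: appears 1 time(s)
  81: appears 1 time(s)
  91: appears 1 time(s)
Step 2: The value 50 appears most frequently (3 times).
Step 3: Mode = 50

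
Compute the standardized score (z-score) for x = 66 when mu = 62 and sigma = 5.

0.8

Step 1: Recall the z-score formula: z = (x - mu) / sigma
Step 2: Substitute values: z = (66 - 62) / 5
Step 3: z = 4 / 5 = 0.8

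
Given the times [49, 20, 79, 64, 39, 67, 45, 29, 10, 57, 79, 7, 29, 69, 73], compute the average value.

47.7333

Step 1: Sum all values: 49 + 20 + 79 + 64 + 39 + 67 + 45 + 29 + 10 + 57 + 79 + 7 + 29 + 69 + 73 = 716
Step 2: Count the number of values: n = 15
Step 3: Mean = sum / n = 716 / 15 = 47.7333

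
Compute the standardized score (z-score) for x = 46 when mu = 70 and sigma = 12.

-2

Step 1: Recall the z-score formula: z = (x - mu) / sigma
Step 2: Substitute values: z = (46 - 70) / 12
Step 3: z = -24 / 12 = -2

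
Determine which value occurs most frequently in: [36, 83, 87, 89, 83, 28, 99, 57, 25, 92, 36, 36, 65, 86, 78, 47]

36

Step 1: Count the frequency of each value:
  25: appears 1 time(s)
  28: appears 1 time(s)
  36: appears 3 time(s)
  47: appears 1 time(s)
  57: appears 1 time(s)
  65: appears 1 time(s)
  78: appears 1 time(s)
  83: appears 2 time(s)
  86: appears 1 time(s)
  87: appears 1 time(s)
  89: appears 1 time(s)
  92: appears 1 time(s)
  99: appears 1 time(s)
Step 2: The value 36 appears most frequently (3 times).
Step 3: Mode = 36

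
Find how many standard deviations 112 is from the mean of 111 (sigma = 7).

0.1429

Step 1: Recall the z-score formula: z = (x - mu) / sigma
Step 2: Substitute values: z = (112 - 111) / 7
Step 3: z = 1 / 7 = 0.1429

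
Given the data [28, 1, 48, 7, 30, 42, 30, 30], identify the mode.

30

Step 1: Count the frequency of each value:
  1: appears 1 time(s)
  7: appears 1 time(s)
  28: appears 1 time(s)
  30: appears 3 time(s)
  42: appears 1 time(s)
  48: appears 1 time(s)
Step 2: The value 30 appears most frequently (3 times).
Step 3: Mode = 30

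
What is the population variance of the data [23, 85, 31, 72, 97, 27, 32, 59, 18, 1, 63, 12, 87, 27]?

897.6327

Step 1: Compute the mean: (23 + 85 + 31 + 72 + 97 + 27 + 32 + 59 + 18 + 1 + 63 + 12 + 87 + 27) / 14 = 45.2857
Step 2: Compute squared deviations from the mean:
  (23 - 45.2857)^2 = 496.6531
  (85 - 45.2857)^2 = 1577.2245
  (31 - 45.2857)^2 = 204.0816
  (72 - 45.2857)^2 = 713.6531
  (97 - 45.2857)^2 = 2674.3673
  (27 - 45.2857)^2 = 334.3673
  (32 - 45.2857)^2 = 176.5102
  (59 - 45.2857)^2 = 188.0816
  (18 - 45.2857)^2 = 744.5102
  (1 - 45.2857)^2 = 1961.2245
  (63 - 45.2857)^2 = 313.7959
  (12 - 45.2857)^2 = 1107.9388
  (87 - 45.2857)^2 = 1740.0816
  (27 - 45.2857)^2 = 334.3673
Step 3: Sum of squared deviations = 12566.8571
Step 4: Population variance = 12566.8571 / 14 = 897.6327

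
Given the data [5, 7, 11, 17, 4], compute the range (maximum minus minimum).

13

Step 1: Identify the maximum value: max = 17
Step 2: Identify the minimum value: min = 4
Step 3: Range = max - min = 17 - 4 = 13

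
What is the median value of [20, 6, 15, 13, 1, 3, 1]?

6

Step 1: Sort the data in ascending order: [1, 1, 3, 6, 13, 15, 20]
Step 2: The number of values is n = 7.
Step 3: Since n is odd, the median is the middle value at position 4: 6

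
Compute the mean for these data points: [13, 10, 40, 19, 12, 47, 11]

21.7143

Step 1: Sum all values: 13 + 10 + 40 + 19 + 12 + 47 + 11 = 152
Step 2: Count the number of values: n = 7
Step 3: Mean = sum / n = 152 / 7 = 21.7143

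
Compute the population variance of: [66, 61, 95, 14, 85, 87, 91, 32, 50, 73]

645.44

Step 1: Compute the mean: (66 + 61 + 95 + 14 + 85 + 87 + 91 + 32 + 50 + 73) / 10 = 65.4
Step 2: Compute squared deviations from the mean:
  (66 - 65.4)^2 = 0.36
  (61 - 65.4)^2 = 19.36
  (95 - 65.4)^2 = 876.16
  (14 - 65.4)^2 = 2641.96
  (85 - 65.4)^2 = 384.16
  (87 - 65.4)^2 = 466.56
  (91 - 65.4)^2 = 655.36
  (32 - 65.4)^2 = 1115.56
  (50 - 65.4)^2 = 237.16
  (73 - 65.4)^2 = 57.76
Step 3: Sum of squared deviations = 6454.4
Step 4: Population variance = 6454.4 / 10 = 645.44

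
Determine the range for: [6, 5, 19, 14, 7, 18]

14

Step 1: Identify the maximum value: max = 19
Step 2: Identify the minimum value: min = 5
Step 3: Range = max - min = 19 - 5 = 14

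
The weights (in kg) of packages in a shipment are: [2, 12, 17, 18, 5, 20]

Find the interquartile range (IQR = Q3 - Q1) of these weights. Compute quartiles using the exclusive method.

14.25

Step 1: Sort the data: [2, 5, 12, 17, 18, 20]
Step 2: n = 6
Step 3: Using the exclusive quartile method:
  Q1 = 4.25
  Q2 (median) = 14.5
  Q3 = 18.5
  IQR = Q3 - Q1 = 18.5 - 4.25 = 14.25
Step 4: IQR = 14.25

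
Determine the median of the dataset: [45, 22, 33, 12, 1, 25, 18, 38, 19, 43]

23.5

Step 1: Sort the data in ascending order: [1, 12, 18, 19, 22, 25, 33, 38, 43, 45]
Step 2: The number of values is n = 10.
Step 3: Since n is even, the median is the average of positions 5 and 6:
  Median = (22 + 25) / 2 = 23.5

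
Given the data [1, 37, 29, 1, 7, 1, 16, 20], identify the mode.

1

Step 1: Count the frequency of each value:
  1: appears 3 time(s)
  7: appears 1 time(s)
  16: appears 1 time(s)
  20: appears 1 time(s)
  29: appears 1 time(s)
  37: appears 1 time(s)
Step 2: The value 1 appears most frequently (3 times).
Step 3: Mode = 1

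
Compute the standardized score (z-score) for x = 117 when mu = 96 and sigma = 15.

1.4

Step 1: Recall the z-score formula: z = (x - mu) / sigma
Step 2: Substitute values: z = (117 - 96) / 15
Step 3: z = 21 / 15 = 1.4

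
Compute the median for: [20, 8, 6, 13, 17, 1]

10.5

Step 1: Sort the data in ascending order: [1, 6, 8, 13, 17, 20]
Step 2: The number of values is n = 6.
Step 3: Since n is even, the median is the average of positions 3 and 4:
  Median = (8 + 13) / 2 = 10.5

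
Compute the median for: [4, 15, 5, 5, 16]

5

Step 1: Sort the data in ascending order: [4, 5, 5, 15, 16]
Step 2: The number of values is n = 5.
Step 3: Since n is odd, the median is the middle value at position 3: 5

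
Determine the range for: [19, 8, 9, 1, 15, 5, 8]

18

Step 1: Identify the maximum value: max = 19
Step 2: Identify the minimum value: min = 1
Step 3: Range = max - min = 19 - 1 = 18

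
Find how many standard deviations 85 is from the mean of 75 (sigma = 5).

2

Step 1: Recall the z-score formula: z = (x - mu) / sigma
Step 2: Substitute values: z = (85 - 75) / 5
Step 3: z = 10 / 5 = 2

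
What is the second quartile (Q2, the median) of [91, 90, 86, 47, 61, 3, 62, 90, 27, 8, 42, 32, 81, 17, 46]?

47

Step 1: Sort the data: [3, 8, 17, 27, 32, 42, 46, 47, 61, 62, 81, 86, 90, 90, 91]
Step 2: n = 15
Step 3: Q2 is the median. Since n is odd, it is the middle value at position 8: 47
Step 4: Q2 = 47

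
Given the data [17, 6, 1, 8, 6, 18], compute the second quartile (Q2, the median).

7

Step 1: Sort the data: [1, 6, 6, 8, 17, 18]
Step 2: n = 6
Step 3: Q2 is the median. Since n is even, it is the average of the values at positions 3 and 4:
  Q2 = (6 + 8) / 2 = 7
Step 4: Q2 = 7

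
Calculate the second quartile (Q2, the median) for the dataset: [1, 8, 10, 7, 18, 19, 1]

8

Step 1: Sort the data: [1, 1, 7, 8, 10, 18, 19]
Step 2: n = 7
Step 3: Q2 is the median. Since n is odd, it is the middle value at position 4: 8
Step 4: Q2 = 8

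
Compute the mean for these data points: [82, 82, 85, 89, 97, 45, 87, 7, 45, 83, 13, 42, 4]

58.5385

Step 1: Sum all values: 82 + 82 + 85 + 89 + 97 + 45 + 87 + 7 + 45 + 83 + 13 + 42 + 4 = 761
Step 2: Count the number of values: n = 13
Step 3: Mean = sum / n = 761 / 13 = 58.5385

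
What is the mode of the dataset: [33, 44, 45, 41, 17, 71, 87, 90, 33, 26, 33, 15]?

33

Step 1: Count the frequency of each value:
  15: appears 1 time(s)
  17: appears 1 time(s)
  26: appears 1 time(s)
  33: appears 3 time(s)
  41: appears 1 time(s)
  44: appears 1 time(s)
  45: appears 1 time(s)
  71: appears 1 time(s)
  87: appears 1 time(s)
  90: appears 1 time(s)
Step 2: The value 33 appears most frequently (3 times).
Step 3: Mode = 33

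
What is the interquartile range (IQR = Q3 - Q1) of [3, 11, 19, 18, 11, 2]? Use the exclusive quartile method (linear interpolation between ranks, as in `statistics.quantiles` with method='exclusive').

15.5

Step 1: Sort the data: [2, 3, 11, 11, 18, 19]
Step 2: n = 6
Step 3: Using the exclusive quartile method:
  Q1 = 2.75
  Q2 (median) = 11
  Q3 = 18.25
  IQR = Q3 - Q1 = 18.25 - 2.75 = 15.5
Step 4: IQR = 15.5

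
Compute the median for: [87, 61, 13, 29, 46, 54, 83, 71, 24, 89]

57.5

Step 1: Sort the data in ascending order: [13, 24, 29, 46, 54, 61, 71, 83, 87, 89]
Step 2: The number of values is n = 10.
Step 3: Since n is even, the median is the average of positions 5 and 6:
  Median = (54 + 61) / 2 = 57.5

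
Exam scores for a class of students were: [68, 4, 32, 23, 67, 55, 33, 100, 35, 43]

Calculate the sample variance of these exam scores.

745.5556

Step 1: Compute the mean: (68 + 4 + 32 + 23 + 67 + 55 + 33 + 100 + 35 + 43) / 10 = 46
Step 2: Compute squared deviations from the mean:
  (68 - 46)^2 = 484
  (4 - 46)^2 = 1764
  (32 - 46)^2 = 196
  (23 - 46)^2 = 529
  (67 - 46)^2 = 441
  (55 - 46)^2 = 81
  (33 - 46)^2 = 169
  (100 - 46)^2 = 2916
  (35 - 46)^2 = 121
  (43 - 46)^2 = 9
Step 3: Sum of squared deviations = 6710
Step 4: Sample variance = 6710 / 9 = 745.5556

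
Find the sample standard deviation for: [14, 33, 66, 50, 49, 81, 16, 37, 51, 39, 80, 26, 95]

25.3936

Step 1: Compute the mean: 49
Step 2: Sum of squared deviations from the mean: 7738
Step 3: Sample variance = 7738 / 12 = 644.8333
Step 4: Standard deviation = sqrt(644.8333) = 25.3936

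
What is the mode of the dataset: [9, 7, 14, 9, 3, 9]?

9

Step 1: Count the frequency of each value:
  3: appears 1 time(s)
  7: appears 1 time(s)
  9: appears 3 time(s)
  14: appears 1 time(s)
Step 2: The value 9 appears most frequently (3 times).
Step 3: Mode = 9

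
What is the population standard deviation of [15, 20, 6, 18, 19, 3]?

6.6018

Step 1: Compute the mean: 13.5
Step 2: Sum of squared deviations from the mean: 261.5
Step 3: Population variance = 261.5 / 6 = 43.5833
Step 4: Standard deviation = sqrt(43.5833) = 6.6018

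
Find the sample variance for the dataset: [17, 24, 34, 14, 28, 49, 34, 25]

122.125

Step 1: Compute the mean: (17 + 24 + 34 + 14 + 28 + 49 + 34 + 25) / 8 = 28.125
Step 2: Compute squared deviations from the mean:
  (17 - 28.125)^2 = 123.7656
  (24 - 28.125)^2 = 17.0156
  (34 - 28.125)^2 = 34.5156
  (14 - 28.125)^2 = 199.5156
  (28 - 28.125)^2 = 0.0156
  (49 - 28.125)^2 = 435.7656
  (34 - 28.125)^2 = 34.5156
  (25 - 28.125)^2 = 9.7656
Step 3: Sum of squared deviations = 854.875
Step 4: Sample variance = 854.875 / 7 = 122.125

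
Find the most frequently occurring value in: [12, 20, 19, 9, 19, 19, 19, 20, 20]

19

Step 1: Count the frequency of each value:
  9: appears 1 time(s)
  12: appears 1 time(s)
  19: appears 4 time(s)
  20: appears 3 time(s)
Step 2: The value 19 appears most frequently (4 times).
Step 3: Mode = 19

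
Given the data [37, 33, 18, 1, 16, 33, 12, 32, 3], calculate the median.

18

Step 1: Sort the data in ascending order: [1, 3, 12, 16, 18, 32, 33, 33, 37]
Step 2: The number of values is n = 9.
Step 3: Since n is odd, the median is the middle value at position 5: 18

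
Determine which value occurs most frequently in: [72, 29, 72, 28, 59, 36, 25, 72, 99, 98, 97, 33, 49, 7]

72

Step 1: Count the frequency of each value:
  7: appears 1 time(s)
  25: appears 1 time(s)
  28: appears 1 time(s)
  29: appears 1 time(s)
  33: appears 1 time(s)
  36: appears 1 time(s)
  49: appears 1 time(s)
  59: appears 1 time(s)
  72: appears 3 time(s)
  97: appears 1 time(s)
  98: appears 1 time(s)
  99: appears 1 time(s)
Step 2: The value 72 appears most frequently (3 times).
Step 3: Mode = 72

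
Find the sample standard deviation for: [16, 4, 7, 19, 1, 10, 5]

6.5683

Step 1: Compute the mean: 8.8571
Step 2: Sum of squared deviations from the mean: 258.8571
Step 3: Sample variance = 258.8571 / 6 = 43.1429
Step 4: Standard deviation = sqrt(43.1429) = 6.5683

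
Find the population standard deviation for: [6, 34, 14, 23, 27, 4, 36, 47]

14.1725

Step 1: Compute the mean: 23.875
Step 2: Sum of squared deviations from the mean: 1606.875
Step 3: Population variance = 1606.875 / 8 = 200.8594
Step 4: Standard deviation = sqrt(200.8594) = 14.1725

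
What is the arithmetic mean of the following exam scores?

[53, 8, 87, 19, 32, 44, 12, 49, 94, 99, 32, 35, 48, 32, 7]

43.4

Step 1: Sum all values: 53 + 8 + 87 + 19 + 32 + 44 + 12 + 49 + 94 + 99 + 32 + 35 + 48 + 32 + 7 = 651
Step 2: Count the number of values: n = 15
Step 3: Mean = sum / n = 651 / 15 = 43.4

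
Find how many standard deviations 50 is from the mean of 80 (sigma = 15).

-2

Step 1: Recall the z-score formula: z = (x - mu) / sigma
Step 2: Substitute values: z = (50 - 80) / 15
Step 3: z = -30 / 15 = -2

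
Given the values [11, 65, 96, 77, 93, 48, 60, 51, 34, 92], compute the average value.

62.7

Step 1: Sum all values: 11 + 65 + 96 + 77 + 93 + 48 + 60 + 51 + 34 + 92 = 627
Step 2: Count the number of values: n = 10
Step 3: Mean = sum / n = 627 / 10 = 62.7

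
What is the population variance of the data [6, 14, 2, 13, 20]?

40

Step 1: Compute the mean: (6 + 14 + 2 + 13 + 20) / 5 = 11
Step 2: Compute squared deviations from the mean:
  (6 - 11)^2 = 25
  (14 - 11)^2 = 9
  (2 - 11)^2 = 81
  (13 - 11)^2 = 4
  (20 - 11)^2 = 81
Step 3: Sum of squared deviations = 200
Step 4: Population variance = 200 / 5 = 40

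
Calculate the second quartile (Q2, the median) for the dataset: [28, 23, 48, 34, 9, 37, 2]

28

Step 1: Sort the data: [2, 9, 23, 28, 34, 37, 48]
Step 2: n = 7
Step 3: Q2 is the median. Since n is odd, it is the middle value at position 4: 28
Step 4: Q2 = 28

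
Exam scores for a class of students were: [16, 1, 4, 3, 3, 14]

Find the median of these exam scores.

3.5

Step 1: Sort the data in ascending order: [1, 3, 3, 4, 14, 16]
Step 2: The number of values is n = 6.
Step 3: Since n is even, the median is the average of positions 3 and 4:
  Median = (3 + 4) / 2 = 3.5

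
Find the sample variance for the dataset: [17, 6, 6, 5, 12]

26.7

Step 1: Compute the mean: (17 + 6 + 6 + 5 + 12) / 5 = 9.2
Step 2: Compute squared deviations from the mean:
  (17 - 9.2)^2 = 60.84
  (6 - 9.2)^2 = 10.24
  (6 - 9.2)^2 = 10.24
  (5 - 9.2)^2 = 17.64
  (12 - 9.2)^2 = 7.84
Step 3: Sum of squared deviations = 106.8
Step 4: Sample variance = 106.8 / 4 = 26.7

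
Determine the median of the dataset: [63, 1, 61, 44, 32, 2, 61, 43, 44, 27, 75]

44

Step 1: Sort the data in ascending order: [1, 2, 27, 32, 43, 44, 44, 61, 61, 63, 75]
Step 2: The number of values is n = 11.
Step 3: Since n is odd, the median is the middle value at position 6: 44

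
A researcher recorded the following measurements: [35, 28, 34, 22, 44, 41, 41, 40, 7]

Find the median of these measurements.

35

Step 1: Sort the data in ascending order: [7, 22, 28, 34, 35, 40, 41, 41, 44]
Step 2: The number of values is n = 9.
Step 3: Since n is odd, the median is the middle value at position 5: 35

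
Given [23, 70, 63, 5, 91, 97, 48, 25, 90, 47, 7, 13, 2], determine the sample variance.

1217.2308

Step 1: Compute the mean: (23 + 70 + 63 + 5 + 91 + 97 + 48 + 25 + 90 + 47 + 7 + 13 + 2) / 13 = 44.6923
Step 2: Compute squared deviations from the mean:
  (23 - 44.6923)^2 = 470.5562
  (70 - 44.6923)^2 = 640.4793
  (63 - 44.6923)^2 = 335.1716
  (5 - 44.6923)^2 = 1575.4793
  (91 - 44.6923)^2 = 2144.4024
  (97 - 44.6923)^2 = 2736.0947
  (48 - 44.6923)^2 = 10.9408
  (25 - 44.6923)^2 = 387.787
  (90 - 44.6923)^2 = 2052.787
  (47 - 44.6923)^2 = 5.3254
  (7 - 44.6923)^2 = 1420.7101
  (13 - 44.6923)^2 = 1004.4024
  (2 - 44.6923)^2 = 1822.6331
Step 3: Sum of squared deviations = 14606.7692
Step 4: Sample variance = 14606.7692 / 12 = 1217.2308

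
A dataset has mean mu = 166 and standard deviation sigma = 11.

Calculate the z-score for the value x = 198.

2.9091

Step 1: Recall the z-score formula: z = (x - mu) / sigma
Step 2: Substitute values: z = (198 - 166) / 11
Step 3: z = 32 / 11 = 2.9091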